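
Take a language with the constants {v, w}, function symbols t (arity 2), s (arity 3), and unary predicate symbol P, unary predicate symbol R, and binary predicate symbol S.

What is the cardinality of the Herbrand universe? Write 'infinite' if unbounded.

infinite

The signature has at least one function symbol (t, arity 2) and at least one constant (v).
Iterating t gives infinitely many distinct ground terms: v, t(v, v), t(t(v, v), t(v, v)), ...
So the Herbrand universe is infinite.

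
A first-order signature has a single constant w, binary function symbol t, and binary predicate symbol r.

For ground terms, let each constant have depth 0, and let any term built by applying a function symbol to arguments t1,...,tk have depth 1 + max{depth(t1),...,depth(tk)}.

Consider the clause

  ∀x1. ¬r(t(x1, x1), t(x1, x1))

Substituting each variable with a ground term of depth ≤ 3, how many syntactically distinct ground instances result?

Ground terms of depth ≤ 3:
  Count level by level. With function symbols t/2, the terms of depth ≤ k are the 1 constant together with each function applied to depth-≤(k−1) tuples, so N_k = 1 + N_{k-1}^2.
  N_0 = 1
  N_1 = 1 + 1^2 = 2
  N_2 = 1 + 2^2 = 5
  N_3 = 1 + 5^2 = 26
So there are 26 ground terms available for substitution.
There is 1 variable to instantiate (x1),  occurring in at least one literal, so different choices give different ground instances.
Number of ground instances = 26.

26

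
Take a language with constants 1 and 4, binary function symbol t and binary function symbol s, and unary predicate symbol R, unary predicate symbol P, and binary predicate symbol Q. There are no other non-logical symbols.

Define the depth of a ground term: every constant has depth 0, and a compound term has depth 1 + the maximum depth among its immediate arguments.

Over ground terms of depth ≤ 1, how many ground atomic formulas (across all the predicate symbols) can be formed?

120

First count ground terms of depth ≤ 1.
Let N_k = |{terms of depth ≤ k}|. Then N_0 = 2 and N_k = 2 + N_{k-1}^2 + N_{k-1}^2 for k ≥ 1 (one summand per function symbol, arity giving the exponent).
N_0 = 2
N_1 = 2 + 2^2 + 2^2 = 10
So |H| = 10.
Each predicate of arity r yields |H|^r ground atoms (one per choice of an r-tuple from H):
  R: 10;  P: 10;  Q: 10^2 = 100
Total ground atoms: 10 + 10 + 100 = 120.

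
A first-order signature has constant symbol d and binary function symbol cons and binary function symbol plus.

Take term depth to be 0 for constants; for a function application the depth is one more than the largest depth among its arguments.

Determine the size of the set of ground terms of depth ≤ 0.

Let N_k = |{terms of depth ≤ k}|. Then N_0 = 1 and N_k = 1 + N_{k-1}^2 + N_{k-1}^2 for k ≥ 1 (one summand per function symbol, arity giving the exponent).
N_0 = 1
Explicitly: d.

1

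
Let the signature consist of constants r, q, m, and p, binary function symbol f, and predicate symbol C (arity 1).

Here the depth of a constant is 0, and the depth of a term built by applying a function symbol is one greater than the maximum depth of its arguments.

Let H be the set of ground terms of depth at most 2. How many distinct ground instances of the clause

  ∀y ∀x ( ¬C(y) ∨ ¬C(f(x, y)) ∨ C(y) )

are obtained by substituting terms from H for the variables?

Ground terms of depth ≤ 2:
  Count level by level. With function symbols f/2, the terms of depth ≤ k are the 4 constants together with each function applied to depth-≤(k−1) tuples, so N_k = 4 + N_{k-1}^2.
  N_0 = 4
  N_1 = 4 + 4^2 = 20
  N_2 = 4 + 20^2 = 404
So there are 404 ground terms available for substitution.
The body mentions every one of the 2 quantified variables; since ground terms form a free algebra, no two substitutions collapse to the same formula.
Number of ground instances = 404^2 = 163216.

163216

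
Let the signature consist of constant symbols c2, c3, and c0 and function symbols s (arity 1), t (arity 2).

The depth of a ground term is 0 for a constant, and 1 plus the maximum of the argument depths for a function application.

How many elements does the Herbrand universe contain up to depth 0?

Count level by level. With function symbols s/1, t/2, the terms of depth ≤ k are the 3 constants together with each function applied to depth-≤(k−1) tuples, so N_k = 3 + N_{k-1} + N_{k-1}^2.
N_0 = 3

3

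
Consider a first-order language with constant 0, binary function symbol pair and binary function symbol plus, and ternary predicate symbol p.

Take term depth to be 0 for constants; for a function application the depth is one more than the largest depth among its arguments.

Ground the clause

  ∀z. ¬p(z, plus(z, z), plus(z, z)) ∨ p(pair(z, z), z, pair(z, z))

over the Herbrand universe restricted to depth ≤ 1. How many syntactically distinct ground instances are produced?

Ground terms of depth ≤ 1:
  If N_k denotes the number of depth-≤k ground terms, the 1 constant gives N_0 = 1, and each function symbol of arity r contributes N_{k-1}^r new terms at level k: N_k = 1 + N_{k-1}^2 + N_{k-1}^2.
  N_0 = 1
  N_1 = 1 + 1^2 + 1^2 = 3
  Explicitly: 0, pair(0, 0), plus(0, 0).
So there are 3 ground terms available for substitution.
The body mentions the single quantified variable z; since ground terms form a free algebra, no two substitutions collapse to the same formula.
Number of ground instances = 3.

3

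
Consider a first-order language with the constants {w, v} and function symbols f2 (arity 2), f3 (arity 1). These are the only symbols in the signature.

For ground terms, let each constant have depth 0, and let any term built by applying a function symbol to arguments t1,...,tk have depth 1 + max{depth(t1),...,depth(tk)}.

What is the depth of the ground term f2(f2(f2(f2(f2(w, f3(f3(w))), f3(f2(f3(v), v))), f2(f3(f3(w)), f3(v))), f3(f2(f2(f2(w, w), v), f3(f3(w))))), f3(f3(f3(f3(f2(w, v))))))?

7

depth(f3(w)) = 1 + depth(w) = 1 + 0 = 1
depth(f3(f3(w))) = 1 + depth(f3(w)) = 1 + 1 = 2
depth(f2(w, f3(f3(w)))) = 1 + max(0, 2) = 3
depth(f3(v)) = 1 + depth(v) = 1 + 0 = 1
depth(f2(f3(v), v)) = 1 + max(1, 0) = 2
depth(f3(f2(f3(v), v))) = 1 + depth(f2(f3(v), v)) = 1 + 2 = 3
depth(f2(f2(w, f3(f3(w))), f3(f2(f3(v), v)))) = 1 + max(3, 3) = 4
depth(f2(f3(f3(w)), f3(v))) = 1 + max(2, 1) = 3
depth(f2(f2(f2(w, f3(f3(w))), f3(f2(f3(v), v))), f2(f3(f3(w)), f3(v)))) = 1 + max(4, 3) = 5
depth(f2(w, w)) = 1 + max(0, 0) = 1
depth(f2(f2(w, w), v)) = 1 + max(1, 0) = 2
depth(f2(f2(f2(w, w), v), f3(f3(w)))) = 1 + max(2, 2) = 3
depth(f3(f2(f2(f2(w, w), v), f3(f3(w))))) = 1 + depth(f2(f2(f2(w, w), v), f3(f3(w)))) = 1 + 3 = 4
depth(f2(f2(f2(f2(w, f3(f3(w))), f3(f2(f3(v), v))), f2(f3(f3(w)), f3(v))), f3(f2(f2(f2(w, w), v), f3(f3(w)))))) = 1 + max(5, 4) = 6
depth(f2(w, v)) = 1 + max(0, 0) = 1
depth(f3(f2(w, v))) = 1 + depth(f2(w, v)) = 1 + 1 = 2
depth(f3(f3(f2(w, v)))) = 1 + depth(f3(f2(w, v))) = 1 + 2 = 3
depth(f3(f3(f3(f2(w, v))))) = 1 + depth(f3(f3(f2(w, v)))) = 1 + 3 = 4
depth(f3(f3(f3(f3(f2(w, v)))))) = 1 + depth(f3(f3(f3(f2(w, v))))) = 1 + 4 = 5
depth(f2(f2(f2(f2(f2(w, f3(f3(w))), f3(f2(f3(v), v))), f2(f3(f3(w)), f3(v))), f3(f2(f2(f2(w, w), v), f3(f3(w))))), f3(f3(f3(f3(f2(w, v))))))) = 1 + max(6, 5) = 7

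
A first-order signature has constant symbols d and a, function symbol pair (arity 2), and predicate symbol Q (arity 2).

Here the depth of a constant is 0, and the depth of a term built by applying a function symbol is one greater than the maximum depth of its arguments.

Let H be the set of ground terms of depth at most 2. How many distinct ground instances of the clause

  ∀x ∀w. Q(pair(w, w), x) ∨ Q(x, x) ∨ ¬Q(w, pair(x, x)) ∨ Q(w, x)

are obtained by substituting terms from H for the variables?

1444

Ground terms of depth ≤ 2:
  Let N_k count ground terms of depth at most k. Each non-constant term of depth ≤ k is some function symbol applied to depth-≤(k−1) arguments, giving N_k = 2 + N_{k-1}^2.
  N_0 = 2
  N_1 = 2 + 2^2 = 6
  N_2 = 2 + 6^2 = 38
So there are 38 ground terms available for substitution.
Each of x, w ranges independently over the available ground terms, and distinct assignments produce distinct instances.
Number of ground instances = 38^2 = 1444.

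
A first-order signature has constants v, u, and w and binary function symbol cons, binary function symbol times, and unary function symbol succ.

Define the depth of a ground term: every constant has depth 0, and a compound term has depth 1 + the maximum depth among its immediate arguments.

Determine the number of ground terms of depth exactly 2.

Let N_k = |{terms of depth ≤ k}|. Then N_0 = 3 and N_k = 3 + N_{k-1}^2 + N_{k-1}^2 + N_{k-1} for k ≥ 1 (one summand per function symbol, arity giving the exponent).
N_0 = 3
N_1 = 3 + 3^2 + 3^2 + 3 = 24
N_2 = 3 + 24^2 + 24^2 + 24 = 1179
Terms of depth exactly 2: N_2 − N_1 = 1179 − 24 = 1155.

1155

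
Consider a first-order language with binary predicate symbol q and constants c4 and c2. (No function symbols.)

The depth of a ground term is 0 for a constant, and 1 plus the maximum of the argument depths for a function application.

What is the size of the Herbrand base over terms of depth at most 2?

4

First count ground terms of depth ≤ 2.
With no function symbols every ground term is a constant, so there are exactly 2 ground terms at every depth bound.
N_0 = 2
N_1 = 2
N_2 = 2
So |H| = 2.
Each predicate of arity r yields |H|^r ground atoms (one per choice of an r-tuple from H):
  q: 2^2 = 4
Total ground atoms: 4.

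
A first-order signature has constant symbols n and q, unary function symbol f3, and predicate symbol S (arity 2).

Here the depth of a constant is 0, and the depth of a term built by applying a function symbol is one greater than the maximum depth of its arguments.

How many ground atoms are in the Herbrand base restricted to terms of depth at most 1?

First count ground terms of depth ≤ 1.
Count level by level. With function symbols f3/1, the terms of depth ≤ k are the 2 constants together with each function applied to depth-≤(k−1) tuples, so N_k = 2 + N_{k-1}.
N_0 = 2
N_1 = 2 + 2 = 4
Explicitly: n, q, f3(n), f3(q).
So |H| = 4.
For each predicate symbol, the number of ground atoms is |H| raised to its arity; summing:
  S: 4^2 = 16
Total ground atoms: 16.

16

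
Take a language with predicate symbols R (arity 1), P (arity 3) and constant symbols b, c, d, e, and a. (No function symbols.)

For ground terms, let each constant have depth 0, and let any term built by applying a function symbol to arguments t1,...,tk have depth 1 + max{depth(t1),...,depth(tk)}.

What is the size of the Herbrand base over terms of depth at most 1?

130

First count ground terms of depth ≤ 1.
With no function symbols every ground term is a constant, so there are exactly 5 ground terms at every depth bound.
N_0 = 5
N_1 = 5
Explicitly: b, c, d, e, a.
So |H| = 5.
For each predicate symbol, the number of ground atoms is |H| raised to its arity; summing:
  R: 5;  P: 5^3 = 125
Total ground atoms: 5 + 125 = 130.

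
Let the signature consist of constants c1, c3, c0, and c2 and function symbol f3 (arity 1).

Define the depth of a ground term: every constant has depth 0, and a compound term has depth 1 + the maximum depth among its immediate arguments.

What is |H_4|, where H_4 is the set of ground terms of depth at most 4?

20

Let N_k = |{terms of depth ≤ k}|. Then N_0 = 4 and N_k = 4 + N_{k-1} for k ≥ 1 (one summand per function symbol, arity giving the exponent).
N_0 = 4
N_1 = 4 + 4 = 8
N_2 = 4 + 8 = 12
N_3 = 4 + 12 = 16
N_4 = 4 + 16 = 20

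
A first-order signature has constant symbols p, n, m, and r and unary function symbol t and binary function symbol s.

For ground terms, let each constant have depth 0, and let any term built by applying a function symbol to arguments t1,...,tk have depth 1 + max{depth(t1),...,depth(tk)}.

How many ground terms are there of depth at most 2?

604

Count level by level. With function symbols t/1, s/2, the terms of depth ≤ k are the 4 constants together with each function applied to depth-≤(k−1) tuples, so N_k = 4 + N_{k-1} + N_{k-1}^2.
N_0 = 4
N_1 = 4 + 4 + 4^2 = 24
N_2 = 4 + 24 + 24^2 = 604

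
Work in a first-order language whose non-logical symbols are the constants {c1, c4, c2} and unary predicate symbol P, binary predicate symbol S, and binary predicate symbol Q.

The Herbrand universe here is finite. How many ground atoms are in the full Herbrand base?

21

With no function symbols, the Herbrand universe is just the 3 constants.
Ground atoms per predicate: P: 3, S: 3^2 = 9, Q: 3^2 = 9.
Herbrand base size = 3 + 9 + 9 = 21.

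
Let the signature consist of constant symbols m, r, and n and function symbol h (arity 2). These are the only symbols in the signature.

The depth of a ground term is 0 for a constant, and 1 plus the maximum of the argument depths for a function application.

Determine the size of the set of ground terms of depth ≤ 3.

If N_k denotes the number of depth-≤k ground terms, the 3 constants give N_0 = 3, and each function symbol of arity r contributes N_{k-1}^r new terms at level k: N_k = 3 + N_{k-1}^2.
N_0 = 3
N_1 = 3 + 3^2 = 12
N_2 = 3 + 12^2 = 147
N_3 = 3 + 147^2 = 21612

21612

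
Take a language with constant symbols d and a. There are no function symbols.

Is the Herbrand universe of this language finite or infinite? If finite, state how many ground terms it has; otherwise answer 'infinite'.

2

There are no function symbols, so every ground term is one of the 2 constants.
The Herbrand universe is {d, a}, which is finite with 2 elements.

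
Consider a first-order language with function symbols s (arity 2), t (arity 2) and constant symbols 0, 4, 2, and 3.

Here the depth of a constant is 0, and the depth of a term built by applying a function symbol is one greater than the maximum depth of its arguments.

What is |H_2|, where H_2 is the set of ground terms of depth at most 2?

2596

Write N_k for the number of ground terms of depth ≤ k. A term of depth ≤ k is either a constant or a function symbol applied to arguments of depth ≤ k−1, so N_k = 4 + N_{k-1}^2 + N_{k-1}^2.
N_0 = 4
N_1 = 4 + 4^2 + 4^2 = 36
N_2 = 4 + 36^2 + 36^2 = 2596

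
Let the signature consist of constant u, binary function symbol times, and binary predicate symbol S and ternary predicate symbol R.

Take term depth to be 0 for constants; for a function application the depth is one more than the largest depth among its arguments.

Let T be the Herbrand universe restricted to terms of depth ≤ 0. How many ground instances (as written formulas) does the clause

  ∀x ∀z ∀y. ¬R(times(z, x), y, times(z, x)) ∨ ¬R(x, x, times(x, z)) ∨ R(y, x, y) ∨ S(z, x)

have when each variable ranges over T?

1

Ground terms of depth ≤ 0:
  Let N_k count ground terms of depth at most k. Each non-constant term of depth ≤ k is some function symbol applied to depth-≤(k−1) arguments, giving N_k = 1 + N_{k-1}^2.
  N_0 = 1
  Explicitly: u.
So there is exactly 1 ground term available for substitution.
The body mentions every one of the 3 quantified variables; since ground terms form a free algebra, no two substitutions collapse to the same formula.
Number of ground instances = 1^3 = 1.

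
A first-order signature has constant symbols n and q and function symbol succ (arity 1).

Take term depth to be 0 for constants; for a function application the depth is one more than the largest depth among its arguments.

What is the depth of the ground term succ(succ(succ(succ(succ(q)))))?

5

depth(succ(q)) = 1 + depth(q) = 1 + 0 = 1
depth(succ(succ(q))) = 1 + depth(succ(q)) = 1 + 1 = 2
depth(succ(succ(succ(q)))) = 1 + depth(succ(succ(q))) = 1 + 2 = 3
depth(succ(succ(succ(succ(q))))) = 1 + depth(succ(succ(succ(q)))) = 1 + 3 = 4
depth(succ(succ(succ(succ(succ(q)))))) = 1 + depth(succ(succ(succ(succ(q))))) = 1 + 4 = 5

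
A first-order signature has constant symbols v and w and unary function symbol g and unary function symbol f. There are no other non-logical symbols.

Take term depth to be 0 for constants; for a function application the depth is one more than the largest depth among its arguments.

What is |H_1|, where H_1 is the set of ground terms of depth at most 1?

6

Write N_k for the number of ground terms of depth ≤ k. A term of depth ≤ k is either a constant or a function symbol applied to arguments of depth ≤ k−1, so N_k = 2 + N_{k-1} + N_{k-1}.
N_0 = 2
N_1 = 2 + 2 + 2 = 6
Explicitly: v, w, g(v), g(w), f(v), f(w).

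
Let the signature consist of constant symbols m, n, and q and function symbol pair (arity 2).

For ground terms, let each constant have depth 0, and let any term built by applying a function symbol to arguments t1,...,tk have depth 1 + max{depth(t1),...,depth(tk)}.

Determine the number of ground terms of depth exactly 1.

9

If N_k denotes the number of depth-≤k ground terms, the 3 constants give N_0 = 3, and each function symbol of arity r contributes N_{k-1}^r new terms at level k: N_k = 3 + N_{k-1}^2.
N_0 = 3
N_1 = 3 + 3^2 = 12
Terms of depth exactly 1: N_1 − N_0 = 12 − 3 = 9.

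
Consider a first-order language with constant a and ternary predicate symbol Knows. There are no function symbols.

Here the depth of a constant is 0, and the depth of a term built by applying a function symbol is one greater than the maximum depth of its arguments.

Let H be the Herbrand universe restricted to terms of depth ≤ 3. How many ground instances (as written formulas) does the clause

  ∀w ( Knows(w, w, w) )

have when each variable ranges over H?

1

Ground terms of depth ≤ 3:
  With no function symbols every ground term is a constant, so there is exactly 1 ground term at every depth bound.
  N_0 = 1
  N_1 = 1
  N_2 = 1
  N_3 = 1
  Explicitly: a.
So there is exactly 1 ground term available for substitution.
The clause has 1 distinct variable (w), which appears in the body. In the free term algebra distinct substitutions yield syntactically distinct ground instances.
Number of ground instances = 1.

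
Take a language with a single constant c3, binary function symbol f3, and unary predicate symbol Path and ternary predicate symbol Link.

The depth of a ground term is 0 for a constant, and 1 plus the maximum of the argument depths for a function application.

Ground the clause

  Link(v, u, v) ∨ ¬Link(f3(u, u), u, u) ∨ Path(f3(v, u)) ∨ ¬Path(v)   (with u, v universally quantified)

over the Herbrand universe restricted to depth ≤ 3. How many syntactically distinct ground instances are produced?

676

Ground terms of depth ≤ 3:
  Let N_k = |{terms of depth ≤ k}|. Then N_0 = 1 and N_k = 1 + N_{k-1}^2 for k ≥ 1 (one summand per function symbol, arity giving the exponent).
  N_0 = 1
  N_1 = 1 + 1^2 = 2
  N_2 = 1 + 2^2 = 5
  N_3 = 1 + 5^2 = 26
So there are 26 ground terms available for substitution.
There are 2 variables to instantiate (u, v), each occurring in at least one literal, so different choices give different ground instances.
Number of ground instances = 26^2 = 676.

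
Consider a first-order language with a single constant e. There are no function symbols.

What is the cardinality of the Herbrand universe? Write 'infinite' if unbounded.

There are no function symbols, so the only ground term is the single constant.
The Herbrand universe is {e}, finite with 1 element.

1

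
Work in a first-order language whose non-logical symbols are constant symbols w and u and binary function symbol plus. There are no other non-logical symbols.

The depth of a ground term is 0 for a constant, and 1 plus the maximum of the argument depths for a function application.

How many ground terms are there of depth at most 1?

If N_k denotes the number of depth-≤k ground terms, the 2 constants give N_0 = 2, and each function symbol of arity r contributes N_{k-1}^r new terms at level k: N_k = 2 + N_{k-1}^2.
N_0 = 2
N_1 = 2 + 2^2 = 6

6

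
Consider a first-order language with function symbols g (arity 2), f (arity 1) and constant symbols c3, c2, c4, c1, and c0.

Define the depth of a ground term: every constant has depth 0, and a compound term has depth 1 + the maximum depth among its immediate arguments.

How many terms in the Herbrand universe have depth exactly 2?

1230

Let N_k = |{terms of depth ≤ k}|. Then N_0 = 5 and N_k = 5 + N_{k-1}^2 + N_{k-1} for k ≥ 1 (one summand per function symbol, arity giving the exponent).
N_0 = 5
N_1 = 5 + 5^2 + 5 = 35
N_2 = 5 + 35^2 + 35 = 1265
Terms of depth exactly 2: N_2 − N_1 = 1265 − 35 = 1230.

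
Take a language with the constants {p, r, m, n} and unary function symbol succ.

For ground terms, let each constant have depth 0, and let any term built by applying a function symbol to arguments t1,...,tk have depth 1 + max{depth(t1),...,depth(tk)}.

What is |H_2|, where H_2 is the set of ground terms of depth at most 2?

12

Write N_k for the number of ground terms of depth ≤ k. A term of depth ≤ k is either a constant or a function symbol applied to arguments of depth ≤ k−1, so N_k = 4 + N_{k-1}.
N_0 = 4
N_1 = 4 + 4 = 8
N_2 = 4 + 8 = 12
Explicitly: p, r, m, n, succ(p), succ(r), succ(m), succ(n), succ(succ(p)), succ(succ(r)), succ(succ(m)), succ(succ(n)).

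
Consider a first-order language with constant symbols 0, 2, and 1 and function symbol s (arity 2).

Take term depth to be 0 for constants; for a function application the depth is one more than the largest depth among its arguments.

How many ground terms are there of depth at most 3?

Let N_k count ground terms of depth at most k. Each non-constant term of depth ≤ k is some function symbol applied to depth-≤(k−1) arguments, giving N_k = 3 + N_{k-1}^2.
N_0 = 3
N_1 = 3 + 3^2 = 12
N_2 = 3 + 12^2 = 147
N_3 = 3 + 147^2 = 21612

21612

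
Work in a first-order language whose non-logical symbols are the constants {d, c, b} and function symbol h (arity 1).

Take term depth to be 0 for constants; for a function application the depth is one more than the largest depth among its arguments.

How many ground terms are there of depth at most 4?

Let N_k count ground terms of depth at most k. Each non-constant term of depth ≤ k is some function symbol applied to depth-≤(k−1) arguments, giving N_k = 3 + N_{k-1}.
N_0 = 3
N_1 = 3 + 3 = 6
N_2 = 3 + 6 = 9
N_3 = 3 + 9 = 12
N_4 = 3 + 12 = 15

15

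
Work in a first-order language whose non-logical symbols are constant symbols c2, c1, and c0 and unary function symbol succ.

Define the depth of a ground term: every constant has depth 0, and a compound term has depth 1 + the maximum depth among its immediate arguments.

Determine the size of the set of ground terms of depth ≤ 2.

Let N_k = |{terms of depth ≤ k}|. Then N_0 = 3 and N_k = 3 + N_{k-1} for k ≥ 1 (one summand per function symbol, arity giving the exponent).
N_0 = 3
N_1 = 3 + 3 = 6
N_2 = 3 + 6 = 9
Explicitly: c2, c1, c0, succ(c2), succ(c1), succ(c0), succ(succ(c2)), succ(succ(c1)), succ(succ(c0)).

9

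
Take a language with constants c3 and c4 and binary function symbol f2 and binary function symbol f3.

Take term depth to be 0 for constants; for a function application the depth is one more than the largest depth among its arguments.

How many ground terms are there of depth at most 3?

If N_k denotes the number of depth-≤k ground terms, the 2 constants give N_0 = 2, and each function symbol of arity r contributes N_{k-1}^r new terms at level k: N_k = 2 + N_{k-1}^2 + N_{k-1}^2.
N_0 = 2
N_1 = 2 + 2^2 + 2^2 = 10
N_2 = 2 + 10^2 + 10^2 = 202
N_3 = 2 + 202^2 + 202^2 = 81610

81610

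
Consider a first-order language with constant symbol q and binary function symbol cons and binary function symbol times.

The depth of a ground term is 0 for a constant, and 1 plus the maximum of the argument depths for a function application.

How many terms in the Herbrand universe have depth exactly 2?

Count level by level. With function symbols cons/2, times/2, the terms of depth ≤ k are the 1 constant together with each function applied to depth-≤(k−1) tuples, so N_k = 1 + N_{k-1}^2 + N_{k-1}^2.
N_0 = 1
N_1 = 1 + 1^2 + 1^2 = 3
N_2 = 1 + 3^2 + 3^2 = 19
Terms of depth exactly 2: N_2 − N_1 = 19 − 3 = 16.

16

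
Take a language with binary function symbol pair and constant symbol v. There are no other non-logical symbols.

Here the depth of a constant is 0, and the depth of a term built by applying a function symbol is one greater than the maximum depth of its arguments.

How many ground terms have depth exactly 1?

Let N_k count ground terms of depth at most k. Each non-constant term of depth ≤ k is some function symbol applied to depth-≤(k−1) arguments, giving N_k = 1 + N_{k-1}^2.
N_0 = 1
N_1 = 1 + 1^2 = 2
Terms of depth exactly 1: N_1 − N_0 = 2 − 1 = 1.

1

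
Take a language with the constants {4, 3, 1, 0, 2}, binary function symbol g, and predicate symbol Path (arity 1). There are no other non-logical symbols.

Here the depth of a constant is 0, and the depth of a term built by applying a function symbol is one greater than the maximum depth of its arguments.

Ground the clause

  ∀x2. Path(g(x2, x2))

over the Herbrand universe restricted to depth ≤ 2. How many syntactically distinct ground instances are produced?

Ground terms of depth ≤ 2:
  If N_k denotes the number of depth-≤k ground terms, the 5 constants give N_0 = 5, and each function symbol of arity r contributes N_{k-1}^r new terms at level k: N_k = 5 + N_{k-1}^2.
  N_0 = 5
  N_1 = 5 + 5^2 = 30
  N_2 = 5 + 30^2 = 905
So there are 905 ground terms available for substitution.
The variable x2 ranges independently over the available ground terms, and distinct assignments produce distinct instances.
Number of ground instances = 905.

905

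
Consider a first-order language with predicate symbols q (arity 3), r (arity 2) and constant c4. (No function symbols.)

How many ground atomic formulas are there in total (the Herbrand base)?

With no function symbols, the Herbrand universe is just the 1 constant.
Ground atoms per predicate: q: 1^3 = 1, r: 1^2 = 1.
Herbrand base size = 1 + 1 = 2.

2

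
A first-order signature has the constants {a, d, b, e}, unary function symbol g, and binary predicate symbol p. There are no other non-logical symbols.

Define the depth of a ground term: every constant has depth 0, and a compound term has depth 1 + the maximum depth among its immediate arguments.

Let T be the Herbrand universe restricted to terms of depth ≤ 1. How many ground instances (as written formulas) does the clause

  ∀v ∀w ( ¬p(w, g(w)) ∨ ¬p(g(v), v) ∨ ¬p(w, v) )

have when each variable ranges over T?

Ground terms of depth ≤ 1:
  Write N_k for the number of ground terms of depth ≤ k. A term of depth ≤ k is either a constant or a function symbol applied to arguments of depth ≤ k−1, so N_k = 4 + N_{k-1}.
  N_0 = 4
  N_1 = 4 + 4 = 8
  Explicitly: a, d, b, e, g(a), g(d), g(b), g(e).
So there are 8 ground terms available for substitution.
There are 2 variables to instantiate (v, w), each occurring in at least one literal, so different choices give different ground instances.
Number of ground instances = 8^2 = 64.

64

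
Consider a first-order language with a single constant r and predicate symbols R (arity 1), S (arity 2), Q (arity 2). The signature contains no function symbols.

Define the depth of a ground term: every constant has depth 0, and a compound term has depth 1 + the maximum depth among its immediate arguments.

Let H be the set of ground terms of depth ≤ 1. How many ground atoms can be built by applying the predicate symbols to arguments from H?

3

First count ground terms of depth ≤ 1.
With no function symbols every ground term is a constant, so there is exactly 1 ground term at every depth bound.
N_0 = 1
N_1 = 1
Explicitly: r.
So |H| = 1.
A ground atom is a predicate applied to a tuple of terms from H, so the count is the sum over predicates of |H|^arity:
  R: 1;  S: 1^2 = 1;  Q: 1^2 = 1
Total ground atoms: 1 + 1 + 1 = 3.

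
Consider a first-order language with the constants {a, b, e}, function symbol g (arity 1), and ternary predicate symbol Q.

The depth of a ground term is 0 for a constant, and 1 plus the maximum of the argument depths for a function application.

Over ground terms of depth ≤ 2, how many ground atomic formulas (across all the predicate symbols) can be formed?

729

First count ground terms of depth ≤ 2.
Write N_k for the number of ground terms of depth ≤ k. A term of depth ≤ k is either a constant or a function symbol applied to arguments of depth ≤ k−1, so N_k = 3 + N_{k-1}.
N_0 = 3
N_1 = 3 + 3 = 6
N_2 = 3 + 6 = 9
So |H| = 9.
Each predicate of arity r yields |H|^r ground atoms (one per choice of an r-tuple from H):
  Q: 9^3 = 729
Total ground atoms: 729.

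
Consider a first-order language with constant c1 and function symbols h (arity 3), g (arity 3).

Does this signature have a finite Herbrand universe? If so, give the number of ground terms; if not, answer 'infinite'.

The signature has at least one function symbol (h, arity 3) and at least one constant (c1).
Iterating h gives infinitely many distinct ground terms: c1, h(c1, c1, c1), h(h(c1, c1, c1), h(c1, c1, c1), h(c1, c1, c1)), ...
So the Herbrand universe is infinite.

infinite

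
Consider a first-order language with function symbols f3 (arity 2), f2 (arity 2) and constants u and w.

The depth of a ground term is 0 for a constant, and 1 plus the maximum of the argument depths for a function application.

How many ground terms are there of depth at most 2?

202

If N_k denotes the number of depth-≤k ground terms, the 2 constants give N_0 = 2, and each function symbol of arity r contributes N_{k-1}^r new terms at level k: N_k = 2 + N_{k-1}^2 + N_{k-1}^2.
N_0 = 2
N_1 = 2 + 2^2 + 2^2 = 10
N_2 = 2 + 10^2 + 10^2 = 202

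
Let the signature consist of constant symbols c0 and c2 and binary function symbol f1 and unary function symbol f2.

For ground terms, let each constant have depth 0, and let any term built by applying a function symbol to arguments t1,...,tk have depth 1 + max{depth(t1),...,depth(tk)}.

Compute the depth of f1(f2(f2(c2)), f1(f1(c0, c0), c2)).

depth(f2(c2)) = 1 + depth(c2) = 1 + 0 = 1
depth(f2(f2(c2))) = 1 + depth(f2(c2)) = 1 + 1 = 2
depth(f1(c0, c0)) = 1 + max(0, 0) = 1
depth(f1(f1(c0, c0), c2)) = 1 + max(1, 0) = 2
depth(f1(f2(f2(c2)), f1(f1(c0, c0), c2))) = 1 + max(2, 2) = 3

3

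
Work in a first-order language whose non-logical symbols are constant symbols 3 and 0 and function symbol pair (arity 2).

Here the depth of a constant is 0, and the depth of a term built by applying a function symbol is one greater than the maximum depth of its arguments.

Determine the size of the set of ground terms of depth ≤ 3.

Let N_k count ground terms of depth at most k. Each non-constant term of depth ≤ k is some function symbol applied to depth-≤(k−1) arguments, giving N_k = 2 + N_{k-1}^2.
N_0 = 2
N_1 = 2 + 2^2 = 6
N_2 = 2 + 6^2 = 38
N_3 = 2 + 38^2 = 1446

1446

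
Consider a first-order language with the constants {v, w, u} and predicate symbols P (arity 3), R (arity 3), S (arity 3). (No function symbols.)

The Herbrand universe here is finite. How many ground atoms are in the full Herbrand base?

With no function symbols, the Herbrand universe is just the 3 constants.
Ground atoms per predicate: P: 3^3 = 27, R: 3^3 = 27, S: 3^3 = 27.
Herbrand base size = 27 + 27 + 27 = 81.

81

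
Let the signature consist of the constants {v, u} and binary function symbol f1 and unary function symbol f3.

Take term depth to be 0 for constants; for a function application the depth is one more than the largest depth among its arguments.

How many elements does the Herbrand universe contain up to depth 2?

74

Count level by level. With function symbols f1/2, f3/1, the terms of depth ≤ k are the 2 constants together with each function applied to depth-≤(k−1) tuples, so N_k = 2 + N_{k-1}^2 + N_{k-1}.
N_0 = 2
N_1 = 2 + 2^2 + 2 = 8
N_2 = 2 + 8^2 + 8 = 74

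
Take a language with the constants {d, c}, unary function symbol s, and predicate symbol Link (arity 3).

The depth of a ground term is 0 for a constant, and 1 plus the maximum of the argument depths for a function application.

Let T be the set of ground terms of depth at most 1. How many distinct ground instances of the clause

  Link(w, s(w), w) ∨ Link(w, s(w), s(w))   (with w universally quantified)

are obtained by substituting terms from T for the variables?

4

Ground terms of depth ≤ 1:
  Write N_k for the number of ground terms of depth ≤ k. A term of depth ≤ k is either a constant or a function symbol applied to arguments of depth ≤ k−1, so N_k = 2 + N_{k-1}.
  N_0 = 2
  N_1 = 2 + 2 = 4
  Explicitly: d, c, s(d), s(c).
So there are 4 ground terms available for substitution.
The clause has 1 distinct variable (w), which appears in the body. In the free term algebra distinct substitutions yield syntactically distinct ground instances.
Number of ground instances = 4.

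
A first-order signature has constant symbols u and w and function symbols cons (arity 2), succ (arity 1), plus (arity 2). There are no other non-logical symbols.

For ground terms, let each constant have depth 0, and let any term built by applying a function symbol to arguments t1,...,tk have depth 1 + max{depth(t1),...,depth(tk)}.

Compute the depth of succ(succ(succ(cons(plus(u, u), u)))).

5

depth(plus(u, u)) = 1 + max(0, 0) = 1
depth(cons(plus(u, u), u)) = 1 + max(1, 0) = 2
depth(succ(cons(plus(u, u), u))) = 1 + depth(cons(plus(u, u), u)) = 1 + 2 = 3
depth(succ(succ(cons(plus(u, u), u)))) = 1 + depth(succ(cons(plus(u, u), u))) = 1 + 3 = 4
depth(succ(succ(succ(cons(plus(u, u), u))))) = 1 + depth(succ(succ(cons(plus(u, u), u)))) = 1 + 4 = 5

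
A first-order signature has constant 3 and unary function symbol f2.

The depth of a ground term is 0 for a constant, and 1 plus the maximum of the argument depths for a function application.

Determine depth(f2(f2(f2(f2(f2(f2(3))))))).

depth(f2(3)) = 1 + depth(3) = 1 + 0 = 1
depth(f2(f2(3))) = 1 + depth(f2(3)) = 1 + 1 = 2
depth(f2(f2(f2(3)))) = 1 + depth(f2(f2(3))) = 1 + 2 = 3
depth(f2(f2(f2(f2(3))))) = 1 + depth(f2(f2(f2(3)))) = 1 + 3 = 4
depth(f2(f2(f2(f2(f2(3)))))) = 1 + depth(f2(f2(f2(f2(3))))) = 1 + 4 = 5
depth(f2(f2(f2(f2(f2(f2(3))))))) = 1 + depth(f2(f2(f2(f2(f2(3)))))) = 1 + 5 = 6

6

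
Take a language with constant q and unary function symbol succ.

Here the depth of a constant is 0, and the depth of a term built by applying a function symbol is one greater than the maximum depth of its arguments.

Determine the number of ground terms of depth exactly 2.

1

Let N_k = |{terms of depth ≤ k}|. Then N_0 = 1 and N_k = 1 + N_{k-1} for k ≥ 1 (one summand per function symbol, arity giving the exponent).
N_0 = 1
N_1 = 1 + 1 = 2
N_2 = 1 + 2 = 3
Terms of depth exactly 2: N_2 − N_1 = 3 − 2 = 1.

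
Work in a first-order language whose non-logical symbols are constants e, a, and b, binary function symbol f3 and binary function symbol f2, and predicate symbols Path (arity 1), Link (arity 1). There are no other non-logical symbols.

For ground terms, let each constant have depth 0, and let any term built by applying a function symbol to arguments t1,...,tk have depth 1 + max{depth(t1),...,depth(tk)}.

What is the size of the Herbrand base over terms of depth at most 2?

First count ground terms of depth ≤ 2.
Count level by level. With function symbols f3/2, f2/2, the terms of depth ≤ k are the 3 constants together with each function applied to depth-≤(k−1) tuples, so N_k = 3 + N_{k-1}^2 + N_{k-1}^2.
N_0 = 3
N_1 = 3 + 3^2 + 3^2 = 21
N_2 = 3 + 21^2 + 21^2 = 885
So |H| = 885.
For each predicate symbol, the number of ground atoms is |H| raised to its arity; summing:
  Path: 885;  Link: 885
Total ground atoms: 885 + 885 = 1770.

1770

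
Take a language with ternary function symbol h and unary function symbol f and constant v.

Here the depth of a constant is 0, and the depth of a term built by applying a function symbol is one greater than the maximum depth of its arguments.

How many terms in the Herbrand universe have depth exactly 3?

Let N_k = |{terms of depth ≤ k}|. Then N_0 = 1 and N_k = 1 + N_{k-1}^3 + N_{k-1} for k ≥ 1 (one summand per function symbol, arity giving the exponent).
N_0 = 1
N_1 = 1 + 1^3 + 1 = 3
N_2 = 1 + 3^3 + 3 = 31
N_3 = 1 + 31^3 + 31 = 29823
Terms of depth exactly 3: N_3 − N_2 = 29823 − 31 = 29792.

29792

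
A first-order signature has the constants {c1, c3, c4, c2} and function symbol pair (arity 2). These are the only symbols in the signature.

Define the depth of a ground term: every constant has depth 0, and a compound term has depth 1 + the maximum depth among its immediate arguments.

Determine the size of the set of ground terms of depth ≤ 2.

404

If N_k denotes the number of depth-≤k ground terms, the 4 constants give N_0 = 4, and each function symbol of arity r contributes N_{k-1}^r new terms at level k: N_k = 4 + N_{k-1}^2.
N_0 = 4
N_1 = 4 + 4^2 = 20
N_2 = 4 + 20^2 = 404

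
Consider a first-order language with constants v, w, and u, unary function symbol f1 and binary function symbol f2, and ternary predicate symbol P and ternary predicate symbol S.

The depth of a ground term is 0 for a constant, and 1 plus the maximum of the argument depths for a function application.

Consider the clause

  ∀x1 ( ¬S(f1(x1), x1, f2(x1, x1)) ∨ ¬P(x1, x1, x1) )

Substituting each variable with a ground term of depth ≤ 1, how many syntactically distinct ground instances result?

15

Ground terms of depth ≤ 1:
  Let N_k = |{terms of depth ≤ k}|. Then N_0 = 3 and N_k = 3 + N_{k-1} + N_{k-1}^2 for k ≥ 1 (one summand per function symbol, arity giving the exponent).
  N_0 = 3
  N_1 = 3 + 3 + 3^2 = 15
So there are 15 ground terms available for substitution.
The clause has 1 distinct variable (x1), which appears in the body. In the free term algebra distinct substitutions yield syntactically distinct ground instances.
Number of ground instances = 15.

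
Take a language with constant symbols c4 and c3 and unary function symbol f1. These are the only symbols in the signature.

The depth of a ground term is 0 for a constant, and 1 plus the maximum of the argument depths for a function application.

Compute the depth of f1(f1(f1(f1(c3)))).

depth(f1(c3)) = 1 + depth(c3) = 1 + 0 = 1
depth(f1(f1(c3))) = 1 + depth(f1(c3)) = 1 + 1 = 2
depth(f1(f1(f1(c3)))) = 1 + depth(f1(f1(c3))) = 1 + 2 = 3
depth(f1(f1(f1(f1(c3))))) = 1 + depth(f1(f1(f1(c3)))) = 1 + 3 = 4

4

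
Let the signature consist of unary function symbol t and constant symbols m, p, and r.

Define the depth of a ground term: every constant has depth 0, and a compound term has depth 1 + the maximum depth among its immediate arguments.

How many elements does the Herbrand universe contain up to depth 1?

Let N_k = |{terms of depth ≤ k}|. Then N_0 = 3 and N_k = 3 + N_{k-1} for k ≥ 1 (one summand per function symbol, arity giving the exponent).
N_0 = 3
N_1 = 3 + 3 = 6
Explicitly: m, p, r, t(m), t(p), t(r).

6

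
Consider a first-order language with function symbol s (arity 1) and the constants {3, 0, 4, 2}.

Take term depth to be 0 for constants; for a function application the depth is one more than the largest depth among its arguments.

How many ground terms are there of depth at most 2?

Write N_k for the number of ground terms of depth ≤ k. A term of depth ≤ k is either a constant or a function symbol applied to arguments of depth ≤ k−1, so N_k = 4 + N_{k-1}.
N_0 = 4
N_1 = 4 + 4 = 8
N_2 = 4 + 8 = 12

12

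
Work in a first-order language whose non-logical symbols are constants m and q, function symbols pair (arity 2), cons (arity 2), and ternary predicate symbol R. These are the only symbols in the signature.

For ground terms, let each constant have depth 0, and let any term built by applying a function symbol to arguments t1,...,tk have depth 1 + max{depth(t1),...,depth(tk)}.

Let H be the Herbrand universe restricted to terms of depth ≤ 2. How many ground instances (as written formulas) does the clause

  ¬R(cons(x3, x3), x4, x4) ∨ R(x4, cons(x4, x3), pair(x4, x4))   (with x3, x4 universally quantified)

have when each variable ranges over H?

Ground terms of depth ≤ 2:
  If N_k denotes the number of depth-≤k ground terms, the 2 constants give N_0 = 2, and each function symbol of arity r contributes N_{k-1}^r new terms at level k: N_k = 2 + N_{k-1}^2 + N_{k-1}^2.
  N_0 = 2
  N_1 = 2 + 2^2 + 2^2 = 10
  N_2 = 2 + 10^2 + 10^2 = 202
So there are 202 ground terms available for substitution.
There are 2 variables to instantiate (x3, x4), each occurring in at least one literal, so different choices give different ground instances.
Number of ground instances = 202^2 = 40804.

40804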